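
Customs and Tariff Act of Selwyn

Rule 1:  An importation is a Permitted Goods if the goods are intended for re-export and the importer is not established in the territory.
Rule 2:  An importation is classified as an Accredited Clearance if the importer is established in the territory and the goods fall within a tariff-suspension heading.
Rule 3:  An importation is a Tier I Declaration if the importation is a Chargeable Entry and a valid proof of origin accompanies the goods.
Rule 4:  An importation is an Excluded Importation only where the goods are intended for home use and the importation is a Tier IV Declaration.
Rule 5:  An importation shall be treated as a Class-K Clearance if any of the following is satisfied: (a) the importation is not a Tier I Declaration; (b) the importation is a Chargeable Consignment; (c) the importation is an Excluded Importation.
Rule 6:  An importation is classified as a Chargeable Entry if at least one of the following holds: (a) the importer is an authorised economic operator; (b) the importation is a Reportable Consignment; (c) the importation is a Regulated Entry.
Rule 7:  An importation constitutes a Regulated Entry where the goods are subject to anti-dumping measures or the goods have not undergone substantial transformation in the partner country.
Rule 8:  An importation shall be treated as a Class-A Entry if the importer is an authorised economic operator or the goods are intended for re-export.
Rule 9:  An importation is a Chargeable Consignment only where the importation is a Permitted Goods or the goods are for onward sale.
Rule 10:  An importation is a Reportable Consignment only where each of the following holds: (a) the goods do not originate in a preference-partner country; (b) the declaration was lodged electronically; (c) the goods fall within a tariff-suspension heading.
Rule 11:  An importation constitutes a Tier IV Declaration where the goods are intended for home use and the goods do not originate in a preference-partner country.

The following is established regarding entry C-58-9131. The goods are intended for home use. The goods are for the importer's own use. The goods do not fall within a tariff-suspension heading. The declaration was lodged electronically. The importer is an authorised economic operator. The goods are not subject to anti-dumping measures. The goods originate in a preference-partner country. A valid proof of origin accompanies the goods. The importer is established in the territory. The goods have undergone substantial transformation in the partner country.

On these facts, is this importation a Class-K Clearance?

No

rule 10 — Reportable Consignment: [the goods do not originate in a preference-partner country? no] AND [the declaration was lodged electronically? yes] AND [the goods fall within a tariff-suspension heading? no] → not satisfied.
rule 7 — Regulated Entry: [the goods are subject to anti-dumping measures? no] OR [the goods have not undergone substantial transformation in the partner country? no] → not satisfied.
rule 6 — Chargeable Entry: [the importer is an authorised economic operator? yes] OR [Reportable Consignment (rule 10)? no] OR [Regulated Entry (rule 7)? no] → satisfied.
rule 3 — Tier I Declaration: [Chargeable Entry (rule 6)? yes] AND [a valid proof of origin accompanies the goods? yes] → satisfied.
rule 1 — Permitted Goods: [the goods are intended for re-export? no] AND [the importer is not established in the territory? no] → not satisfied.
rule 9 — Chargeable Consignment: [Permitted Goods (rule 1)? no] OR [the goods are for onward sale? no] → not satisfied.
rule 11 — Tier IV Declaration: [the goods are intended for home use? yes] AND [the goods do not originate in a preference-partner country? no] → not satisfied.
rule 4 — Excluded Importation: [the goods are intended for home use? yes] AND [Tier IV Declaration (rule 11)? no] → not satisfied.
rule 5 — Class-K Clearance: [not a Tier I Declaration (rule 3)? no] OR [Chargeable Consignment (rule 9)? no] OR [Excluded Importation (rule 4)? no] → not satisfied.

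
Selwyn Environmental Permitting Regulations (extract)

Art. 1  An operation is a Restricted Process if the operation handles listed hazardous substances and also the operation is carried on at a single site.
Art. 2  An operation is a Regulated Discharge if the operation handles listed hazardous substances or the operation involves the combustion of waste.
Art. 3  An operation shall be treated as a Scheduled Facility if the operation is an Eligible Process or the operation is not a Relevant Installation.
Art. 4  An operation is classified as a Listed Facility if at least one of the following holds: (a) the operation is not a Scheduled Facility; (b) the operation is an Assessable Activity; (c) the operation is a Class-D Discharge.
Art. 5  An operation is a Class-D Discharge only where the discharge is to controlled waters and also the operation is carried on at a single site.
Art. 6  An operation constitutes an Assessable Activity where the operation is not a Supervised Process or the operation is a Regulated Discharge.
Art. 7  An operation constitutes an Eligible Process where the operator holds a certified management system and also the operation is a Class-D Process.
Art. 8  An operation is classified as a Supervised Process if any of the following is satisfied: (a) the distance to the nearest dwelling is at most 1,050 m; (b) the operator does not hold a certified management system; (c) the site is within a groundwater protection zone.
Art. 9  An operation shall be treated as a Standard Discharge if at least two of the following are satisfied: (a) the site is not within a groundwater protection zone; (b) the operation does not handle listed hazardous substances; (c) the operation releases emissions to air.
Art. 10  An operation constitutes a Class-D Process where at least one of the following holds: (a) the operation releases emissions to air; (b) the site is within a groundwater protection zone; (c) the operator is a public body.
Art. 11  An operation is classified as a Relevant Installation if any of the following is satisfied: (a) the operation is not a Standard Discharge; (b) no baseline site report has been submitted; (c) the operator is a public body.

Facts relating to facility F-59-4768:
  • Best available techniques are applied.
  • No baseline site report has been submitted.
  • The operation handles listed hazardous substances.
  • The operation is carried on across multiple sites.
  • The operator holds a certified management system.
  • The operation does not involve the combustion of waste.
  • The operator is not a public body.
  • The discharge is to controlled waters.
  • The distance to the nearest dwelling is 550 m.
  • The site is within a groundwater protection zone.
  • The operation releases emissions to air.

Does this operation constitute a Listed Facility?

Yes

article 10 — Class-D Process: [the operation releases emissions to air? yes] OR [the site is within a groundwater protection zone? yes] OR [the operator is a public body? no] → satisfied.
article 7 — Eligible Process: [the operator holds a certified management system? yes] AND [Class-D Process (article 10)? yes] → satisfied.
article 9 — Standard Discharge: the site is not within a groundwater protection zone? no; the operation does not handle listed hazardous substances? no; the operation releases emissions to air? yes — 1 of 3 hold (need ≥2) → not satisfied.
article 11 — Relevant Installation: [not a Standard Discharge (article 9)? yes] OR [no baseline site report has been submitted? yes] OR [the operator is a public body? no] → satisfied.
article 3 — Scheduled Facility: [Eligible Process (article 7)? yes] OR [not a Relevant Installation (article 11)? no] → satisfied.
article 8 — Supervised Process: [distance to the nearest dwelling: 550 m ≤ 1,050 m? yes] OR [the operator does not hold a certified management system? no] OR [the site is within a groundwater protection zone? yes] → satisfied.
article 2 — Regulated Discharge: [the operation handles listed hazardous substances? yes] OR [the operation involves the combustion of waste? no] → satisfied.
article 6 — Assessable Activity: [not a Supervised Process (article 8)? no] OR [Regulated Discharge (article 2)? yes] → satisfied.
article 5 — Class-D Discharge: [the discharge is to controlled waters? yes] AND [the operation is carried on at a single site? no] → not satisfied.
article 4 — Listed Facility: [not a Scheduled Facility (article 3)? no] OR [Assessable Activity (article 6)? yes] OR [Class-D Discharge (article 5)? no] → satisfied.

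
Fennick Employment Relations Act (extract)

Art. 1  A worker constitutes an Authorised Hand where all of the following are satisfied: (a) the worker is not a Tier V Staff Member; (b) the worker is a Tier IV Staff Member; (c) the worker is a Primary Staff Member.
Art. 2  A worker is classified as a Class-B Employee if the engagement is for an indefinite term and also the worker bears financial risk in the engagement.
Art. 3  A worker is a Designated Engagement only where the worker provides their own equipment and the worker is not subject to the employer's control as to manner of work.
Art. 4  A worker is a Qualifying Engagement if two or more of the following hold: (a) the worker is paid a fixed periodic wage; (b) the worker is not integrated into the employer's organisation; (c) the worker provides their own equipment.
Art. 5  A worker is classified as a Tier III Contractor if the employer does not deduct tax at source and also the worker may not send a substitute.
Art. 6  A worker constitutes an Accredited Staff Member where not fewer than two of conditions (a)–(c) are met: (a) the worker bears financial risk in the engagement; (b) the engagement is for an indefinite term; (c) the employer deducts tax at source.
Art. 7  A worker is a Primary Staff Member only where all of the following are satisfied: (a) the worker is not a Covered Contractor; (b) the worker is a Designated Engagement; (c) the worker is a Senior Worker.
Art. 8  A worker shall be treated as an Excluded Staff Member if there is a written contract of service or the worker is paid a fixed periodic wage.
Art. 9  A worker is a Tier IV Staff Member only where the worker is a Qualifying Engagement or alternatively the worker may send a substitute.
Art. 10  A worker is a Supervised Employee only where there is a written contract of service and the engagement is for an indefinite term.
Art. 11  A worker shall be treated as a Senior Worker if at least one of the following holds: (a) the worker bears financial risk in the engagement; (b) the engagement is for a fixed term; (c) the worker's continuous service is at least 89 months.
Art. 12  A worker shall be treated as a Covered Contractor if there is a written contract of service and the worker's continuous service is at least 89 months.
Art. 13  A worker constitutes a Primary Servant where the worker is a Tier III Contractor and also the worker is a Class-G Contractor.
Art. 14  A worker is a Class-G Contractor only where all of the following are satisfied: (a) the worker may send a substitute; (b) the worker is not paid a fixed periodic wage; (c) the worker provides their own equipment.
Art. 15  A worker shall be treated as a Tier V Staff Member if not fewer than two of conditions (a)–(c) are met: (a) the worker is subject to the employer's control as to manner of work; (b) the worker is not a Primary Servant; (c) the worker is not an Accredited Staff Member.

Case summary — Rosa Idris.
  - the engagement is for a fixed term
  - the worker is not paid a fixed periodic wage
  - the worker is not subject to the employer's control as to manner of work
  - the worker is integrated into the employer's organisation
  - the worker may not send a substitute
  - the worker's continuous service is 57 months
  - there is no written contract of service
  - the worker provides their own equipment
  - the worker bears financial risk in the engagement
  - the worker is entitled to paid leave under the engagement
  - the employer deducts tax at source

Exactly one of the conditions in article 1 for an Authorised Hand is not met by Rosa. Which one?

Tier IV Staff Member

Under article 5: the employer does not deduct tax at source? no; and the worker may not send a substitute? yes. So the worker is not a Tier III Contractor.
Under article 14: the worker may send a substitute? no; and the worker is not paid a fixed periodic wage? yes; and the worker provides their own equipment? yes. So the worker is not a Class-G Contractor.
Under article 13: Tier III Contractor (article 5)? no; and Class-G Contractor (article 14)? no. So the worker is not a Primary Servant.
Under article 6: the worker bears financial risk in the engagement? yes; the engagement is for an indefinite term? no; the employer deducts tax at source? yes — 2 of 3 hold (need ≥2) → satisfied.
Under article 15: the worker is subject to the employer's control as to manner of work? no; not a Primary Servant (article 13)? yes; not an Accredited Staff Member (article 6)? no — 1 of 3 hold (need ≥2) → not satisfied.
Under article 4: the worker is paid a fixed periodic wage? no; the worker is not integrated into the employer's organisation? no; the worker provides their own equipment? yes — 1 of 3 hold (need ≥2) → not satisfied.
Under article 9: Qualifying Engagement (article 4)? no; or the worker may send a substitute? no. So the worker is not a Tier IV Staff Member.
Under article 12: there is a written contract of service? no; and worker's continuous service: 57 months ≥ 89 months? no. So the worker is not a Covered Contractor.
Under article 3: the worker provides their own equipment? yes; and the worker is not subject to the employer's control as to manner of work? yes. So the worker is a Designated Engagement.
Under article 11: the worker bears financial risk in the engagement? yes; or the engagement is for a fixed term? yes; or worker's continuous service: 57 months ≥ 89 months? no. So the worker is a Senior Worker.
Under article 7: not a Covered Contractor (article 12)? yes; and Designated Engagement (article 3)? yes; and Senior Worker (article 11)? yes. So the worker is a Primary Staff Member.
Under article 1: not a Tier V Staff Member (article 15)? yes; and Tier IV Staff Member (article 9)? no; and Primary Staff Member (article 7)? yes. So the worker is not an Authorised Hand.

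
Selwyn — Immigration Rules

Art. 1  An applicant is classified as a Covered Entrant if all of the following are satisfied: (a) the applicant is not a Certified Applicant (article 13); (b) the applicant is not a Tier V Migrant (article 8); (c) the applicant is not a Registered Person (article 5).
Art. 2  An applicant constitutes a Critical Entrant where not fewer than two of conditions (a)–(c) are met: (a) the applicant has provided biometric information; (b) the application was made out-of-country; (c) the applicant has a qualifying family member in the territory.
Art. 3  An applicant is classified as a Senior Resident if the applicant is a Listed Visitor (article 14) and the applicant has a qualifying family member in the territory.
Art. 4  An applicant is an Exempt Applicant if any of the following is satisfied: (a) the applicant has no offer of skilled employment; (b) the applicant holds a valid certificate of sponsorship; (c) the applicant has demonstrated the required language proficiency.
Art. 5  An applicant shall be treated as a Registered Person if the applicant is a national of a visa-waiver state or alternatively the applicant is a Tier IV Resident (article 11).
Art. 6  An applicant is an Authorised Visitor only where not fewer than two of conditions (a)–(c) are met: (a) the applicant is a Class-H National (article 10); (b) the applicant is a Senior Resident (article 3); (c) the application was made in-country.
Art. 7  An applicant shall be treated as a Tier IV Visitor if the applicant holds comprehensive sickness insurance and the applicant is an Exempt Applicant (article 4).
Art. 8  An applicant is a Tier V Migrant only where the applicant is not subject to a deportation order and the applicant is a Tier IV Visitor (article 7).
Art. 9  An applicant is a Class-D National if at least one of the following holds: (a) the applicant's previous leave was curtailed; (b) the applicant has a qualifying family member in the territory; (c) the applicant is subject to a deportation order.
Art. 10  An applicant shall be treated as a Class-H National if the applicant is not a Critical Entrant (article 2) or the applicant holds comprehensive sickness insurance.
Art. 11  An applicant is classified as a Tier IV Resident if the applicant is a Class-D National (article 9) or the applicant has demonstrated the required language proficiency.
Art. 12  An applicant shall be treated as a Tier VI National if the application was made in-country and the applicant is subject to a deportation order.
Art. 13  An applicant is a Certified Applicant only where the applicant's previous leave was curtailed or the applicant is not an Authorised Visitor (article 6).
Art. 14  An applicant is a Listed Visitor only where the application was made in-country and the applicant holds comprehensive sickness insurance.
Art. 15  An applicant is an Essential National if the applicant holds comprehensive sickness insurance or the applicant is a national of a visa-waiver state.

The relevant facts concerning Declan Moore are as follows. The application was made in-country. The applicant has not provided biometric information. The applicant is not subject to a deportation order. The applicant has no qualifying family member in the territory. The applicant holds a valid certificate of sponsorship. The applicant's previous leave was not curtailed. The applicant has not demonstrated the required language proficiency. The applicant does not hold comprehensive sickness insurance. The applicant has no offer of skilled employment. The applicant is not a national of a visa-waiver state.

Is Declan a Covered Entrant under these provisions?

article 2 — Critical Entrant: the applicant has provided biometric information? no; the application was made out-of-country? no; the applicant has a qualifying family member in the territory? no — 0 of 3 hold (need ≥2) → not satisfied.
article 10 — Class-H National: [not a Critical Entrant (article 2)? yes] OR [the applicant holds comprehensive sickness insurance? no] → satisfied.
article 14 — Listed Visitor: [the application was made in-country? yes] AND [the applicant holds comprehensive sickness insurance? no] → not satisfied.
article 3 — Senior Resident: [Listed Visitor (article 14)? no] AND [the applicant has a qualifying family member in the territory? no] → not satisfied.
article 6 — Authorised Visitor: Class-H National (article 10)? yes; Senior Resident (article 3)? no; the application was made in-country? yes — 2 of 3 hold (need ≥2) → satisfied.
article 13 — Certified Applicant: [the applicant's previous leave was curtailed? no] OR [not an Authorised Visitor (article 6)? no] → not satisfied.
article 4 — Exempt Applicant: [the applicant has no offer of skilled employment? yes] OR [the applicant holds a valid certificate of sponsorship? yes] OR [the applicant has demonstrated the required language proficiency? no] → satisfied.
article 7 — Tier IV Visitor: [the applicant holds comprehensive sickness insurance? no] AND [Exempt Applicant (article 4)? yes] → not satisfied.
article 8 — Tier V Migrant: [the applicant is not subject to a deportation order? yes] AND [Tier IV Visitor (article 7)? no] → not satisfied.
article 9 — Class-D National: [the applicant's previous leave was curtailed? no] OR [the applicant has a qualifying family member in the territory? no] OR [the applicant is subject to a deportation order? no] → not satisfied.
article 11 — Tier IV Resident: [Class-D National (article 9)? no] OR [the applicant has demonstrated the required language proficiency? no] → not satisfied.
article 5 — Registered Person: [the applicant is a national of a visa-waiver state? no] OR [Tier IV Resident (article 11)? no] → not satisfied.
article 1 — Covered Entrant: [not a Certified Applicant (article 13)? yes] AND [not a Tier V Migrant (article 8)? yes] AND [not a Registered Person (article 5)? yes] → satisfied.

Yes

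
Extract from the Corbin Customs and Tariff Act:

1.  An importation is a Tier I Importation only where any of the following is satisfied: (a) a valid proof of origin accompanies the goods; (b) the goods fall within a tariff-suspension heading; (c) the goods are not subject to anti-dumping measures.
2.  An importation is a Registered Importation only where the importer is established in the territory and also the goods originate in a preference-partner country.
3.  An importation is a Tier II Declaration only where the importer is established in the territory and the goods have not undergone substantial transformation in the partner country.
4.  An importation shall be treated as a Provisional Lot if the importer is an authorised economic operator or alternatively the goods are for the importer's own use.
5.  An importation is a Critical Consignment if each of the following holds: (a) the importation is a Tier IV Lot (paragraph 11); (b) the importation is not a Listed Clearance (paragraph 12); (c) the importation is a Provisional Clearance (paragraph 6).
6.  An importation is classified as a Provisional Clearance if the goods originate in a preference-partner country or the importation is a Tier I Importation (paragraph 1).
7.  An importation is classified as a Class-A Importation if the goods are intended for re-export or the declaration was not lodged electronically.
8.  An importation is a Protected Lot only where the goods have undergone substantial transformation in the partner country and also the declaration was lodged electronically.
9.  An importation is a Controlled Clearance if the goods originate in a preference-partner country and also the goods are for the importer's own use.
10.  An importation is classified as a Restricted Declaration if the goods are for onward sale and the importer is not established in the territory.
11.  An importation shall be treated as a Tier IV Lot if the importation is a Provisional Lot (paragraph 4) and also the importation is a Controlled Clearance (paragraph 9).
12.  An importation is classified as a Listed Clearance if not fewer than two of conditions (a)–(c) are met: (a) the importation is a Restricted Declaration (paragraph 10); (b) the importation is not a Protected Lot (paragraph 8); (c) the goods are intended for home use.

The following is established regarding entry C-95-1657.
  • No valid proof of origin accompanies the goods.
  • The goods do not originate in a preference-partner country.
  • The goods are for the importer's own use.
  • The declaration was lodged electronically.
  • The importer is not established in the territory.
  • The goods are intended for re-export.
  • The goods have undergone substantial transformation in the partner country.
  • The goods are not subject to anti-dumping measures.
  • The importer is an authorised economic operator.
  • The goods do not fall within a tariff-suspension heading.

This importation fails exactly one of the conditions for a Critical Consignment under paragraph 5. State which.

Tier IV Lot

Under paragraph 4: the importer is an authorised economic operator? yes; or the goods are for the importer's own use? yes. So the importation is a Provisional Lot.
Under paragraph 9: the goods originate in a preference-partner country? no; and the goods are for the importer's own use? yes. So the importation is not a Controlled Clearance.
Under paragraph 11: Provisional Lot (paragraph 4)? yes; and Controlled Clearance (paragraph 9)? no. So the importation is not a Tier IV Lot.
Under paragraph 10: the goods are for onward sale? no; and the importer is not established in the territory? yes. So the importation is not a Restricted Declaration.
Under paragraph 8: the goods have undergone substantial transformation in the partner country? yes; and the declaration was lodged electronically? yes. So the importation is a Protected Lot.
Under paragraph 12: Restricted Declaration (paragraph 10)? no; not a Protected Lot (paragraph 8)? no; the goods are intended for home use? no — 0 of 3 hold (need ≥2) → not satisfied.
Under paragraph 1: a valid proof of origin accompanies the goods? no; or the goods fall within a tariff-suspension heading? no; or the goods are not subject to anti-dumping measures? yes. So the importation is a Tier I Importation.
Under paragraph 6: the goods originate in a preference-partner country? no; or Tier I Importation (paragraph 1)? yes. So the importation is a Provisional Clearance.
Under paragraph 5: Tier IV Lot (paragraph 11)? no; and not a Listed Clearance (paragraph 12)? yes; and Provisional Clearance (paragraph 6)? yes. So the importation is not a Critical Consignment.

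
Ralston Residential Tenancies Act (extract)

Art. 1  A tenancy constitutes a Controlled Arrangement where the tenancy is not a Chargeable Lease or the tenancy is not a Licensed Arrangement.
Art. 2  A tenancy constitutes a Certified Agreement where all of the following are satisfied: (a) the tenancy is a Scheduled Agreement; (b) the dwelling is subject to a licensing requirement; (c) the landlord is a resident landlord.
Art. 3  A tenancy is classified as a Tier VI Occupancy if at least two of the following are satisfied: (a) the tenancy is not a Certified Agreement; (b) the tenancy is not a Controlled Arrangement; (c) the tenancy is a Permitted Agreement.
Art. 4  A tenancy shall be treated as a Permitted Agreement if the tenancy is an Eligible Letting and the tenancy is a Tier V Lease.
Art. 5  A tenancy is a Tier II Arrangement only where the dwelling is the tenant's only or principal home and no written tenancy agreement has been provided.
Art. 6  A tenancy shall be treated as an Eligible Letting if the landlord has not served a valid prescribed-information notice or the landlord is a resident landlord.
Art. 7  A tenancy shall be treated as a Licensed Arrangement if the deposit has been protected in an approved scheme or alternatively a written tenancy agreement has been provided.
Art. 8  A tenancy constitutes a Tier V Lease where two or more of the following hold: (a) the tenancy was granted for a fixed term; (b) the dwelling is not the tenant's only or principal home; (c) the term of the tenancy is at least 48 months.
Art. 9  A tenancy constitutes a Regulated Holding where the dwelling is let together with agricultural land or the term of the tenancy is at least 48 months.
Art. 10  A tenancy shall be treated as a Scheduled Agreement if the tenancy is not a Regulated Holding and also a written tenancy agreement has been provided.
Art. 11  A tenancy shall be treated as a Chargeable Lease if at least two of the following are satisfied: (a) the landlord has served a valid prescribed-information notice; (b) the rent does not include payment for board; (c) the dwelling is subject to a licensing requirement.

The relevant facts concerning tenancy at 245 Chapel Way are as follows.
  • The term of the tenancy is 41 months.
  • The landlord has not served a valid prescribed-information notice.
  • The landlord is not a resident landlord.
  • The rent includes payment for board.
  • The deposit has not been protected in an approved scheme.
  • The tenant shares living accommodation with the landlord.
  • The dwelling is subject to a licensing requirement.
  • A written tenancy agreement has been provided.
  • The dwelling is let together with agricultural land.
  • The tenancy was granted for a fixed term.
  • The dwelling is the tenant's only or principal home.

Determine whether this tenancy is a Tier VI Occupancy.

article 9 — Regulated Holding: [the dwelling is let together with agricultural land? yes] OR [term of the tenancy: 41 months ≥ 48 months? no] → satisfied.
article 10 — Scheduled Agreement: [not a Regulated Holding (article 9)? no] AND [a written tenancy agreement has been provided? yes] → not satisfied.
article 2 — Certified Agreement: [Scheduled Agreement (article 10)? no] AND [the dwelling is subject to a licensing requirement? yes] AND [the landlord is a resident landlord? no] → not satisfied.
article 11 — Chargeable Lease: the landlord has served a valid prescribed-information notice? no; the rent does not include payment for board? no; the dwelling is subject to a licensing requirement? yes — 1 of 3 hold (need ≥2) → not satisfied.
article 7 — Licensed Arrangement: [the deposit has been protected in an approved scheme? no] OR [a written tenancy agreement has been provided? yes] → satisfied.
article 1 — Controlled Arrangement: [not a Chargeable Lease (article 11)? yes] OR [not a Licensed Arrangement (article 7)? no] → satisfied.
article 6 — Eligible Letting: [the landlord has not served a valid prescribed-information notice? yes] OR [the landlord is a resident landlord? no] → satisfied.
article 8 — Tier V Lease: the tenancy was granted for a fixed term? yes; the dwelling is not the tenant's only or principal home? no; term of the tenancy: 41 months ≥ 48 months? no — 1 of 3 hold (need ≥2) → not satisfied.
article 4 — Permitted Agreement: [Eligible Letting (article 6)? yes] AND [Tier V Lease (article 8)? no] → not satisfied.
article 3 — Tier VI Occupancy: not a Certified Agreement (article 2)? yes; not a Controlled Arrangement (article 1)? no; Permitted Agreement (article 4)? no — 1 of 3 hold (need ≥2) → not satisfied.

No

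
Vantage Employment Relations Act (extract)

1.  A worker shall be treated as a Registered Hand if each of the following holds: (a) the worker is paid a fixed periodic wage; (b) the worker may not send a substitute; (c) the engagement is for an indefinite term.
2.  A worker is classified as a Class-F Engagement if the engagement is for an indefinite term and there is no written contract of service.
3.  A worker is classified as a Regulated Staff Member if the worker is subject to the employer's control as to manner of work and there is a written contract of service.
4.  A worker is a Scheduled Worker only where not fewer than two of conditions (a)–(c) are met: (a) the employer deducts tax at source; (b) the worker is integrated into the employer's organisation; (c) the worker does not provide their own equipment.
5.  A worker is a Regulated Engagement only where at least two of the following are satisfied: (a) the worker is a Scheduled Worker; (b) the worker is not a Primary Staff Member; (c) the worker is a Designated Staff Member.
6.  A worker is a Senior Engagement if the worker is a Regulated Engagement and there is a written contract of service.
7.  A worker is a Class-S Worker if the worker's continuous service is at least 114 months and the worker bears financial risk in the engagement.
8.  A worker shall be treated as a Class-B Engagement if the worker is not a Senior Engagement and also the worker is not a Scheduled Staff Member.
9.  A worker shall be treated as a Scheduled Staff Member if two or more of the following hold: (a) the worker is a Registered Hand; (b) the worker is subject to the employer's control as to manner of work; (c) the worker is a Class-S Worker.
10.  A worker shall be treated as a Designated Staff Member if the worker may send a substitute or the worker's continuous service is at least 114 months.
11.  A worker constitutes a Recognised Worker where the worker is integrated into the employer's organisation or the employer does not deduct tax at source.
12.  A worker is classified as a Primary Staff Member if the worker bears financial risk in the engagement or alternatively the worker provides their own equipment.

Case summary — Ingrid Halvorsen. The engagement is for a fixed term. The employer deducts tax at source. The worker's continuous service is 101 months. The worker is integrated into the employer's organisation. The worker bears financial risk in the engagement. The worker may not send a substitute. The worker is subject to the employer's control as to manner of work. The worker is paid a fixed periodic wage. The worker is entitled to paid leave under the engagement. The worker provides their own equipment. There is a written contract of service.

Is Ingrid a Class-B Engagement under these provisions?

paragraph 4 — Scheduled Worker: the employer deducts tax at source? yes; the worker is integrated into the employer's organisation? yes; the worker does not provide their own equipment? no — 2 of 3 hold (need ≥2) → satisfied.
paragraph 12 — Primary Staff Member: [the worker bears financial risk in the engagement? yes] OR [the worker provides their own equipment? yes] → satisfied.
paragraph 10 — Designated Staff Member: [the worker may send a substitute? no] OR [worker's continuous service: 101 months ≥ 114 months? no] → not satisfied.
paragraph 5 — Regulated Engagement: Scheduled Worker (paragraph 4)? yes; not a Primary Staff Member (paragraph 12)? no; Designated Staff Member (paragraph 10)? no — 1 of 3 hold (need ≥2) → not satisfied.
paragraph 6 — Senior Engagement: [Regulated Engagement (paragraph 5)? no] AND [there is a written contract of service? yes] → not satisfied.
paragraph 1 — Registered Hand: [the worker is paid a fixed periodic wage? yes] AND [the worker may not send a substitute? yes] AND [the engagement is for an indefinite term? no] → not satisfied.
paragraph 7 — Class-S Worker: [worker's continuous service: 101 months ≥ 114 months? no] AND [the worker bears financial risk in the engagement? yes] → not satisfied.
paragraph 9 — Scheduled Staff Member: Registered Hand (paragraph 1)? no; the worker is subject to the employer's control as to manner of work? yes; Class-S Worker (paragraph 7)? no — 1 of 3 hold (need ≥2) → not satisfied.
paragraph 8 — Class-B Engagement: [not a Senior Engagement (paragraph 6)? yes] AND [not a Scheduled Staff Member (paragraph 9)? yes] → satisfied.

Yes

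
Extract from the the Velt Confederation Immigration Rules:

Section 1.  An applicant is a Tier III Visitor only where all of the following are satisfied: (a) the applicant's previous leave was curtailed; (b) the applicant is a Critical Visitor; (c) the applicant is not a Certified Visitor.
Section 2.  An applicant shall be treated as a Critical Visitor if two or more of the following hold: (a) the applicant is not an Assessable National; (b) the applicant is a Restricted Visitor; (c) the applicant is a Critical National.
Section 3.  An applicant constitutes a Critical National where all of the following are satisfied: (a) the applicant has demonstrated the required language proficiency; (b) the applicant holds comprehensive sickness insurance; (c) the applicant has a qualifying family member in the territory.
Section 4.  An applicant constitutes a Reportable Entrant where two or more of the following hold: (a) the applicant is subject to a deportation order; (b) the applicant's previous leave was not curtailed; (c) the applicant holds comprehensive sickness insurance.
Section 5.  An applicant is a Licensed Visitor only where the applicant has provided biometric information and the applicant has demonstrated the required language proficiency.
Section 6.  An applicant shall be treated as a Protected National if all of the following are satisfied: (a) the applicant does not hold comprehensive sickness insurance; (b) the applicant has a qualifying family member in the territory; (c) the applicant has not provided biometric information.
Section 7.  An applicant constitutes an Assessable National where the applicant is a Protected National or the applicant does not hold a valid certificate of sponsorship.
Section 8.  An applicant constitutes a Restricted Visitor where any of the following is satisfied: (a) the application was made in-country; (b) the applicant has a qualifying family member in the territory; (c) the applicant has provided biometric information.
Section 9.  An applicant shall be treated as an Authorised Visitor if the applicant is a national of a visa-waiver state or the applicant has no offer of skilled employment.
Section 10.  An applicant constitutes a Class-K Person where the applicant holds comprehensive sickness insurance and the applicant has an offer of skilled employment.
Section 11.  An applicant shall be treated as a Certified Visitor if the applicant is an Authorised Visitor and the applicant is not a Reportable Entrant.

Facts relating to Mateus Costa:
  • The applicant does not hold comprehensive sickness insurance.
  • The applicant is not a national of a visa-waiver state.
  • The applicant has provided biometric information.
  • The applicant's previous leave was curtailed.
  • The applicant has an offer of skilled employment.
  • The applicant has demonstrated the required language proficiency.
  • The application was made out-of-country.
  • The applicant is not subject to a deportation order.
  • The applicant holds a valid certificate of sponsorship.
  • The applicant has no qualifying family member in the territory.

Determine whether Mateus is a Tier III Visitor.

Under section 6: the applicant does not hold comprehensive sickness insurance? yes; and the applicant has a qualifying family member in the territory? no; and the applicant has not provided biometric information? no. So the applicant is not a Protected National.
Under section 7: Protected National (section 6)? no; or the applicant does not hold a valid certificate of sponsorship? no. So the applicant is not an Assessable National.
Under section 8: the application was made in-country? no; or the applicant has a qualifying family member in the territory? no; or the applicant has provided biometric information? yes. So the applicant is a Restricted Visitor.
Under section 3: the applicant has demonstrated the required language proficiency? yes; and the applicant holds comprehensive sickness insurance? no; and the applicant has a qualifying family member in the territory? no. So the applicant is not a Critical National.
Under section 2: not an Assessable National (section 7)? yes; Restricted Visitor (section 8)? yes; Critical National (section 3)? no — 2 of 3 hold (need ≥2) → satisfied.
Under section 9: the applicant is a national of a visa-waiver state? no; or the applicant has no offer of skilled employment? no. So the applicant is not an Authorised Visitor.
Under section 4: the applicant is subject to a deportation order? no; the applicant's previous leave was not curtailed? no; the applicant holds comprehensive sickness insurance? no — 0 of 3 hold (need ≥2) → not satisfied.
Under section 11: Authorised Visitor (section 9)? no; and not a Reportable Entrant (section 4)? yes. So the applicant is not a Certified Visitor.
Under section 1: the applicant's previous leave was curtailed? yes; and Critical Visitor (section 2)? yes; and not a Certified Visitor (section 11)? yes. So the applicant is a Tier III Visitor.

Yes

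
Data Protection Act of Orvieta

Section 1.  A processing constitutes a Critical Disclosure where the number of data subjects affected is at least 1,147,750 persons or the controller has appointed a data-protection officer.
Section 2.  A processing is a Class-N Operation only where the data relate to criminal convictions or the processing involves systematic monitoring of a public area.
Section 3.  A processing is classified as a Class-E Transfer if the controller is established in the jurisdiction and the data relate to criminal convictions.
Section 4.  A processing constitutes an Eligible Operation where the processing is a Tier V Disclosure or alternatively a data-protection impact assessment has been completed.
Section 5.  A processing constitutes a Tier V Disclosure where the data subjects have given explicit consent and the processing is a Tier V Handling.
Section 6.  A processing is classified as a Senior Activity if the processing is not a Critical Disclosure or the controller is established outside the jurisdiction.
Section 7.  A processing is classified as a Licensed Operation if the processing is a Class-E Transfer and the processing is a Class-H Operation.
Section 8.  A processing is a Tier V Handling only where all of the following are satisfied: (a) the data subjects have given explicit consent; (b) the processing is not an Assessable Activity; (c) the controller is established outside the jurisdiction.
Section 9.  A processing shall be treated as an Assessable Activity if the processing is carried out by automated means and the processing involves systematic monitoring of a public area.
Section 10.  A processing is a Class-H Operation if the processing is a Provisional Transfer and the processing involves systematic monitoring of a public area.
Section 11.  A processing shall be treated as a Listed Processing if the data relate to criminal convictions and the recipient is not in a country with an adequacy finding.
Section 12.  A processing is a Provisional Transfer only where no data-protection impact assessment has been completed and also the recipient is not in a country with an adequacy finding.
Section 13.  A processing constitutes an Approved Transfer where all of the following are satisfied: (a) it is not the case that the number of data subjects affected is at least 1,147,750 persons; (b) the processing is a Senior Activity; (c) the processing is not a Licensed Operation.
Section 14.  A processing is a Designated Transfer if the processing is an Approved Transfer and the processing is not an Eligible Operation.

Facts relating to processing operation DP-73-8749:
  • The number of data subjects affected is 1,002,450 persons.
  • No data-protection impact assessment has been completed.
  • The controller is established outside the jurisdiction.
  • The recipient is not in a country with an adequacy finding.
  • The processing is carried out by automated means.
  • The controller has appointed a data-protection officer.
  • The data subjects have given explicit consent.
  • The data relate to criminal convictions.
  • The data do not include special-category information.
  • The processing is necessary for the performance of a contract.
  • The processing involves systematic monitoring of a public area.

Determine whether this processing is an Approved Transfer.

Yes

section 1 — Critical Disclosure: [number of data subjects affected: 1,002,450 persons ≥ 1,147,750 persons? no] OR [the controller has appointed a data-protection officer? yes] → satisfied.
section 6 — Senior Activity: [not a Critical Disclosure (section 1)? no] OR [the controller is established outside the jurisdiction? yes] → satisfied.
section 3 — Class-E Transfer: [the controller is established in the jurisdiction? no] AND [the data relate to criminal convictions? yes] → not satisfied.
section 12 — Provisional Transfer: [no data-protection impact assessment has been completed? yes] AND [the recipient is not in a country with an adequacy finding? yes] → satisfied.
section 10 — Class-H Operation: [Provisional Transfer (section 12)? yes] AND [the processing involves systematic monitoring of a public area? yes] → satisfied.
section 7 — Licensed Operation: [Class-E Transfer (section 3)? no] AND [Class-H Operation (section 10)? yes] → not satisfied.
section 13 — Approved Transfer: [number of data subjects affected: 1,002,450 persons ≥ 1,147,750 persons? no, so negated condition yes] AND [Senior Activity (section 6)? yes] AND [not a Licensed Operation (section 7)? yes] → satisfied.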